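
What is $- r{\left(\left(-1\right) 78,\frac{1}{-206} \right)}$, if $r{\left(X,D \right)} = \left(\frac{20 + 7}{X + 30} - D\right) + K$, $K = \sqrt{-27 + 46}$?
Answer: $\frac{919}{1648} - \sqrt{19} \approx -3.8013$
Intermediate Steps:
$K = \sqrt{19} \approx 4.3589$
$r{\left(X,D \right)} = \sqrt{19} - D + \frac{27}{30 + X}$ ($r{\left(X,D \right)} = \left(\frac{20 + 7}{X + 30} - D\right) + \sqrt{19} = \left(\frac{27}{30 + X} - D\right) + \sqrt{19} = \left(- D + \frac{27}{30 + X}\right) + \sqrt{19} = \sqrt{19} - D + \frac{27}{30 + X}$)
$- r{\left(\left(-1\right) 78,\frac{1}{-206} \right)} = - \frac{27 - \frac{30}{-206} + 30 \sqrt{19} + \left(-1\right) 78 \sqrt{19} - \frac{\left(-1\right) 78}{-206}}{30 - 78} = - \frac{27 - - \frac{15}{103} + 30 \sqrt{19} - 78 \sqrt{19} - \left(- \frac{1}{206}\right) \left(-78\right)}{30 - 78} = - \frac{27 + \frac{15}{103} + 30 \sqrt{19} - 78 \sqrt{19} - \frac{39}{103}}{-48} = - \frac{\left(-1\right) \left(\frac{2757}{103} - 48 \sqrt{19}\right)}{48} = - (- \frac{919}{1648} + \sqrt{19}) = \frac{919}{1648} - \sqrt{19}$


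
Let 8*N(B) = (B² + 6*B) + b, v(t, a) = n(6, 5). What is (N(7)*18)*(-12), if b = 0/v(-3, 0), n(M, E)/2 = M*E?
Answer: -2457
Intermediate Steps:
n(M, E) = 2*E*M (n(M, E) = 2*(M*E) = 2*(E*M) = 2*E*M)
v(t, a) = 60 (v(t, a) = 2*5*6 = 60)
b = 0 (b = 0/60 = 0*(1/60) = 0)
N(B) = B²/8 + 3*B/4 (N(B) = ((B² + 6*B) + 0)/8 = (B² + 6*B)/8 = B²/8 + 3*B/4)
(N(7)*18)*(-12) = (((⅛)*7*(6 + 7))*18)*(-12) = (((⅛)*7*13)*18)*(-12) = ((91/8)*18)*(-12) = (819/4)*(-12) = -2457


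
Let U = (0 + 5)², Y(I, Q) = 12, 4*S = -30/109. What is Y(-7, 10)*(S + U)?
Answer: 32610/109 ≈ 299.17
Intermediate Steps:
S = -15/218 (S = (-30/109)/4 = (-30*1/109)/4 = (¼)*(-30/109) = -15/218 ≈ -0.068807)
U = 25 (U = 5² = 25)
Y(-7, 10)*(S + U) = 12*(-15/218 + 25) = 12*(5435/218) = 32610/109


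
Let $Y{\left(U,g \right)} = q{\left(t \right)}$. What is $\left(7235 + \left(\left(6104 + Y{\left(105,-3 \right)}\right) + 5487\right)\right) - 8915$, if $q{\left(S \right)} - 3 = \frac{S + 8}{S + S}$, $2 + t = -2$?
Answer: $\frac{19827}{2} \approx 9913.5$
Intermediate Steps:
$t = -4$ ($t = -2 - 2 = -4$)
$q{\left(S \right)} = 3 + \frac{8 + S}{2 S}$ ($q{\left(S \right)} = 3 + \frac{S + 8}{S + S} = 3 + \frac{8 + S}{2 S}$)
$Y{\left(U,g \right)} = \frac{5}{2}$ ($Y{\left(U,g \right)} = \frac{7}{2} + \frac{4}{-4} = \frac{7}{2} + 4 \left(- \frac{1}{4}\right) = \frac{7}{2} - 1 = \frac{5}{2}$)
$\left(7235 + \left(\left(6104 + Y{\left(105,-3 \right)}\right) + 5487\right)\right) - 8915 = \left(7235 + \left(\left(6104 + \frac{5}{2}\right) + 5487\right)\right) - 8915 = \left(7235 + \left(\frac{12213}{2} + 5487\right)\right) - 8915 = \left(7235 + \frac{23187}{2}\right) - 8915 = \frac{37657}{2} - 8915 = \frac{19827}{2}$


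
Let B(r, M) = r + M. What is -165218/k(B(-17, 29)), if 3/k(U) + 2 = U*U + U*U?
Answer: -47252348/3 ≈ -1.5751e+7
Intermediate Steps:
B(r, M) = M + r
k(U) = 3/(-2 + 2*U**2) (k(U) = 3/(-2 + (U*U + U*U)) = 3/(-2 + (U**2 + U**2)) = 3/(-2 + 2*U**2))
-165218/k(B(-17, 29)) = -(-330436/3 + 330436*(29 - 17)**2/3) = -165218/(3/(2*(-1 + 12**2))) = -165218/(3/(2*(-1 + 144))) = -165218/((3/2)/143) = -165218/((3/2)*(1/143)) = -165218/3/286 = -165218*286/3 = -47252348/3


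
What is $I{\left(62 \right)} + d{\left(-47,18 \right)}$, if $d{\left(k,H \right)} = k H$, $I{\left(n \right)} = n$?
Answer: $-784$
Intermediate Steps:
$d{\left(k,H \right)} = H k$
$I{\left(62 \right)} + d{\left(-47,18 \right)} = 62 + 18 \left(-47\right) = 62 - 846 = -784$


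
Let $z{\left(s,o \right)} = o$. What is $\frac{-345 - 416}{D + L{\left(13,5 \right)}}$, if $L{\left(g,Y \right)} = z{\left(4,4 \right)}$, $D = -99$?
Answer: $\frac{761}{95} \approx 8.0105$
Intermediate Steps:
$L{\left(g,Y \right)} = 4$
$\frac{-345 - 416}{D + L{\left(13,5 \right)}} = \frac{-345 - 416}{-99 + 4} = - \frac{761}{-95} = \left(-761\right) \left(- \frac{1}{95}\right) = \frac{761}{95}$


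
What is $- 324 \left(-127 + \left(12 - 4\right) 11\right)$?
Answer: $12636$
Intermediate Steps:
$- 324 \left(-127 + \left(12 - 4\right) 11\right) = - 324 \left(-127 + 8 \cdot 11\right) = - 324 \left(-127 + 88\right) = \left(-324\right) \left(-39\right) = 12636$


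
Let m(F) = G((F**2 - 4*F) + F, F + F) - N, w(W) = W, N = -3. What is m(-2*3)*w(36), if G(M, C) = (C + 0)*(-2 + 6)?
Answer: -1620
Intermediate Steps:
G(M, C) = 4*C (G(M, C) = C*4 = 4*C)
m(F) = 3 + 8*F (m(F) = 4*(F + F) - 1*(-3) = 4*(2*F) + 3 = 8*F + 3 = 3 + 8*F)
m(-2*3)*w(36) = (3 + 8*(-2*3))*36 = (3 + 8*(-6))*36 = (3 - 48)*36 = -45*36 = -1620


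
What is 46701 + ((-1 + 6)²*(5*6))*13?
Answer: 56451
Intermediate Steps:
46701 + ((-1 + 6)²*(5*6))*13 = 46701 + (5²*30)*13 = 46701 + (25*30)*13 = 46701 + 750*13 = 46701 + 9750 = 56451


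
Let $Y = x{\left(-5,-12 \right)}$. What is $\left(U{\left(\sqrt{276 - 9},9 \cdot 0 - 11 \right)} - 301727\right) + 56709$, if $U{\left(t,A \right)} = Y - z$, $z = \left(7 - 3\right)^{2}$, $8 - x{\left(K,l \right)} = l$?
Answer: $-245014$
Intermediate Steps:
$x{\left(K,l \right)} = 8 - l$
$z = 16$ ($z = 4^{2} = 16$)
$Y = 20$ ($Y = 8 - -12 = 8 + 12 = 20$)
$U{\left(t,A \right)} = 4$ ($U{\left(t,A \right)} = 20 - 16 = 4$)
$\left(U{\left(\sqrt{276 - 9},9 \cdot 0 - 11 \right)} - 301727\right) + 56709 = \left(4 - 301727\right) + 56709 = -301723 + 56709 = -245014$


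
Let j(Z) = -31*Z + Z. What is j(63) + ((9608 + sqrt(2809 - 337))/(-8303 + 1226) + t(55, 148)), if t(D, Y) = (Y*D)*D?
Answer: 3154987762/7077 - 2*sqrt(618)/7077 ≈ 4.4581e+5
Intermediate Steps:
j(Z) = -30*Z
t(D, Y) = Y*D**2 (t(D, Y) = (D*Y)*D = Y*D**2)
j(63) + ((9608 + sqrt(2809 - 337))/(-8303 + 1226) + t(55, 148)) = -30*63 + ((9608 + sqrt(2809 - 337))/(-8303 + 1226) + 148*55**2) = -1890 + ((9608 + sqrt(2472))/(-7077) + 148*3025) = -1890 + ((9608 + 2*sqrt(618))*(-1/7077) + 447700) = -1890 + ((-9608/7077 - 2*sqrt(618)/7077) + 447700) = -1890 + (3168363292/7077 - 2*sqrt(618)/7077) = 3154987762/7077 - 2*sqrt(618)/7077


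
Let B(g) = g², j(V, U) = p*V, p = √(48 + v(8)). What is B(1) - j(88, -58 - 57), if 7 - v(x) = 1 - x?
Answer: 1 - 88*√62 ≈ -691.91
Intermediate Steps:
v(x) = 6 + x (v(x) = 7 - (1 - x) = 7 + (-1 + x) = 6 + x)
p = √62 (p = √(48 + (6 + 8)) = √(48 + 14) = √62 ≈ 7.8740)
j(V, U) = V*√62 (j(V, U) = √62*V = V*√62)
B(1) - j(88, -58 - 57) = 1² - 88*√62 = 1 - 88*√62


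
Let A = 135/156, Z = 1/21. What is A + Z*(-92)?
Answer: -3839/1092 ≈ -3.5156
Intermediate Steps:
Z = 1/21 ≈ 0.047619
A = 45/52 (A = 135*(1/156) = 45/52 ≈ 0.86539)
A + Z*(-92) = 45/52 + (1/21)*(-92) = 45/52 - 92/21 = -3839/1092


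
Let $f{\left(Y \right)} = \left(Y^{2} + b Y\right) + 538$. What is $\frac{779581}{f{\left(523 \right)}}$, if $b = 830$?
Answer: $\frac{779581}{708157} \approx 1.1009$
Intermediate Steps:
$f{\left(Y \right)} = 538 + Y^{2} + 830 Y$ ($f{\left(Y \right)} = \left(Y^{2} + 830 Y\right) + 538 = 538 + Y^{2} + 830 Y$)
$\frac{779581}{f{\left(523 \right)}} = \frac{779581}{538 + 523^{2} + 830 \cdot 523} = \frac{779581}{538 + 273529 + 434090} = \frac{779581}{708157}$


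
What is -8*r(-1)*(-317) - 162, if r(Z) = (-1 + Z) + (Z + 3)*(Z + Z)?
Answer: -15378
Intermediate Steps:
r(Z) = -1 + Z + 2*Z*(3 + Z) (r(Z) = (-1 + Z) + (3 + Z)*(2*Z) = (-1 + Z) + 2*Z*(3 + Z) = -1 + Z + 2*Z*(3 + Z))
-8*r(-1)*(-317) - 162 = -8*(-1 + 2*(-1)**2 + 7*(-1))*(-317) - 162 = -8*(-1 + 2*1 - 7)*(-317) - 162 = -8*(-1 + 2 - 7)*(-317) - 162 = -8*(-6)*(-317) - 162 = 48*(-317) - 162 = -15216 - 162 = -15378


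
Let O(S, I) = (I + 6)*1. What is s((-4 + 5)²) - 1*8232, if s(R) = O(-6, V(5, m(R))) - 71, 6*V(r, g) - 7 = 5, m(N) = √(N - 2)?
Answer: -8295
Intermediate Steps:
m(N) = √(-2 + N)
V(r, g) = 2 (V(r, g) = 7/6 + (⅙)*5 = 7/6 + ⅚ = 2)
O(S, I) = 6 + I (O(S, I) = (6 + I)*1 = 6 + I)
s(R) = -63 (s(R) = (6 + 2) - 71 = 8 - 71 = -63)
s((-4 + 5)²) - 1*8232 = -63 - 1*8232 = -63 - 8232 = -8295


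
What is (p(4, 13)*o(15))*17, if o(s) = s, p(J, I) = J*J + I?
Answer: 7395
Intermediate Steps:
p(J, I) = I + J**2 (p(J, I) = J**2 + I = I + J**2)
(p(4, 13)*o(15))*17 = ((13 + 4**2)*15)*17 = ((13 + 16)*15)*17 = (29*15)*17 = 435*17 = 7395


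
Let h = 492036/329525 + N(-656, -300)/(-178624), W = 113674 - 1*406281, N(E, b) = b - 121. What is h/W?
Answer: -88028168489/17223162162875200 ≈ -5.1110e-6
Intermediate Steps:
N(E, b) = -121 + b
W = -292607 (W = 113674 - 406281 = -292607)
h = 88028168489/58861073600 (h = 492036/329525 + (-121 - 300)/(-178624) = 492036*(1/329525) - 421*(-1/178624) = 492036/329525 + 421/178624 = 88028168489/58861073600 ≈ 1.4955)
h/W = (88028168489/58861073600)/(-292607) = (88028168489/58861073600)*(-1/292607) = -88028168489/17223162162875200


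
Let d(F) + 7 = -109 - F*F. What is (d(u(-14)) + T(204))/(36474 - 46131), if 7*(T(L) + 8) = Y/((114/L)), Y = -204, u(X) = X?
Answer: 49496/1284381 ≈ 0.038537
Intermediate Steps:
d(F) = -116 - F² (d(F) = -7 + (-109 - F*F) = -7 + (-109 - F²) = -116 - F²)
T(L) = -8 - 34*L/133 (T(L) = -8 + (-204*L/114)/7 = -8 + (-34*L/19)/7 = -8 - 34*L/133)
(d(u(-14)) + T(204))/(36474 - 46131) = ((-116 - 1*(-14)²) + (-8 - 34/133*204))/(36474 - 46131) = ((-116 - 1*196) + (-8 - 6936/133))/(-9657) = ((-116 - 196) - 8000/133)*(-1/9657) = (-312 - 8000/133)*(-1/9657) = -49496/133*(-1/9657) = 49496/1284381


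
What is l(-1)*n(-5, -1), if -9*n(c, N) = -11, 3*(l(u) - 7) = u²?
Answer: 242/27 ≈ 8.9630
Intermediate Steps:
l(u) = 7 + u²/3
n(c, N) = 11/9 (n(c, N) = -⅑*(-11) = 11/9)
l(-1)*n(-5, -1) = (7 + (⅓)*(-1)²)*(11/9) = (7 + (⅓)*1)*(11/9) = (7 + ⅓)*(11/9) = (22/3)*(11/9) = 242/27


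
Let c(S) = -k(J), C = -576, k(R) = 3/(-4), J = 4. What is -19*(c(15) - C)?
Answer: -43833/4 ≈ -10958.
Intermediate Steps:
k(R) = -¾ (k(R) = 3*(-¼) = -¾)
c(S) = ¾ (c(S) = -1*(-¾) = ¾)
-19*(c(15) - C) = -19*(¾ - 1*(-576)) = -19*(¾ + 576) = -19*2307/4 = -43833/4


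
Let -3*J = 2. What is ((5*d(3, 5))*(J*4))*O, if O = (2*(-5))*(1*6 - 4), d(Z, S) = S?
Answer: 4000/3 ≈ 1333.3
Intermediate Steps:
J = -⅔ (J = -⅓*2 = -⅔ ≈ -0.66667)
O = -20 (O = -10*(6 - 4) = -10*2 = -20)
((5*d(3, 5))*(J*4))*O = ((5*5)*(-⅔*4))*(-20) = (25*(-8/3))*(-20) = -200/3*(-20) = 4000/3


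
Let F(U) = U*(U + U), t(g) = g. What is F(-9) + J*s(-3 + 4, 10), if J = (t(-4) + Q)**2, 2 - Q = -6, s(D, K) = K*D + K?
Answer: 482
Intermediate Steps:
F(U) = 2*U**2 (F(U) = U*(2*U) = 2*U**2)
s(D, K) = K + D*K (s(D, K) = D*K + K = K + D*K)
Q = 8 (Q = 2 - 1*(-6) = 2 + 6 = 8)
J = 16 (J = (-4 + 8)**2 = 4**2 = 16)
F(-9) + J*s(-3 + 4, 10) = 2*(-9)**2 + 16*(10*(1 + (-3 + 4))) = 2*81 + 16*(10*(1 + 1)) = 162 + 16*(10*2) = 162 + 16*20 = 162 + 320 = 482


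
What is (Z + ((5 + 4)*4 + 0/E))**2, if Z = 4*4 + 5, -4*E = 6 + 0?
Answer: 3249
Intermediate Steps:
E = -3/2 (E = -(6 + 0)/4 = -1/4*6 = -3/2 ≈ -1.5000)
Z = 21 (Z = 16 + 5 = 21)
(Z + ((5 + 4)*4 + 0/E))**2 = (21 + ((5 + 4)*4 + 0/(-3/2)))**2 = (21 + (9*4 + 0*(-2/3)))**2 = (21 + (36 + 0))**2 = (21 + 36)**2 = 57**2 = 3249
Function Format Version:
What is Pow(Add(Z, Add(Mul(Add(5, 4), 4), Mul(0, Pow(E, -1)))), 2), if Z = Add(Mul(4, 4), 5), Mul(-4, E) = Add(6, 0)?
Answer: 3249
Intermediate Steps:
E = Rational(-3, 2) (E = Mul(Rational(-1, 4), Add(6, 0)) = Mul(Rational(-1, 4), 6) = Rational(-3, 2) ≈ -1.5000)
Z = 21 (Z = Add(16, 5) = 21)
Pow(Add(Z, Add(Mul(Add(5, 4), 4), Mul(0, Pow(E, -1)))), 2) = Pow(Add(21, Add(Mul(Add(5, 4), 4), Mul(0, Pow(Rational(-3, 2), -1)))), 2) = Pow(Add(21, Add(Mul(9, 4), Mul(0, Rational(-2, 3)))), 2) = Pow(Add(21, Add(36, 0)), 2) = Pow(Add(21, 36), 2) = Pow(57, 2) = 3249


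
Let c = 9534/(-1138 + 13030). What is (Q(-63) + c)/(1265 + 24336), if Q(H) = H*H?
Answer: 7868147/50741182 ≈ 0.15506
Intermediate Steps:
Q(H) = H²
c = 1589/1982 (c = 9534/11892 = 9534*(1/11892) = 1589/1982 ≈ 0.80172)
(Q(-63) + c)/(1265 + 24336) = ((-63)² + 1589/1982)/(1265 + 24336) = (3969 + 1589/1982)/25601 = (7868147/1982)*(1/25601) = 7868147/50741182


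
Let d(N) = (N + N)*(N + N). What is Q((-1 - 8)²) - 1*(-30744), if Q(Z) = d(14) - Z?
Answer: 31447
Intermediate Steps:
d(N) = 4*N² (d(N) = (2*N)*(2*N) = 4*N²)
Q(Z) = 784 - Z (Q(Z) = 4*14² - Z = 4*196 - Z = 784 - Z)
Q((-1 - 8)²) - 1*(-30744) = (784 - (-1 - 8)²) - 1*(-30744) = (784 - 1*(-9)²) + 30744 = (784 - 1*81) + 30744 = (784 - 81) + 30744 = 703 + 30744 = 31447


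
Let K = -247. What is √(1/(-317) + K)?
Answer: 30*I*√27579/317 ≈ 15.716*I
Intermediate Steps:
√(1/(-317) + K) = √(1/(-317) - 247) = √(-1/317 - 247) = √(-78300/317) = 30*I*√27579/317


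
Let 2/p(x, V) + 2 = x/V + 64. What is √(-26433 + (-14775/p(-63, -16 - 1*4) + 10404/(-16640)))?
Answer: I*√137289989265/520 ≈ 712.55*I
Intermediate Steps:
p(x, V) = 2/(62 + x/V) (p(x, V) = 2/(-2 + (x/V + 64)) = 2/(-2 + (64 + x/V)) = 2/(62 + x/V))
√(-26433 + (-14775/p(-63, -16 - 1*4) + 10404/(-16640))) = √(-26433 + (-14775*(-63 + 62*(-16 - 1*4))/(2*(-16 - 1*4)) + 10404/(-16640))) = √(-26433 + (-14775*(-63 + 62*(-16 - 4))/(2*(-16 - 4)) + 10404*(-1/16640))) = √(-26433 + (-14775/(2*(-20)/(-63 + 62*(-20))) - 2601/4160)) = √(-26433 + (-14775/(2*(-20)/(-63 - 1240)) - 2601/4160)) = √(-26433 + (-14775/(2*(-20)/(-1303)) - 2601/4160)) = √(-26433 + (-14775/(2*(-20)*(-1/1303)) - 2601/4160)) = √(-26433 + (-14775/40/1303 - 2601/4160)) = √(-26433 + (-14775*1303/40 - 2601/4160)) = √(-26433 + (-3850365/8 - 2601/4160)) = √(-26433 - 2002192401/4160) = √(-2112153681/4160) = I*√137289989265/520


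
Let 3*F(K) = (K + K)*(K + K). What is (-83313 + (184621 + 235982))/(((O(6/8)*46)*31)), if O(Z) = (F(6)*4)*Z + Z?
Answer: 224860/137609 ≈ 1.6341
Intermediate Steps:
F(K) = 4*K²/3 (F(K) = ((K + K)*(K + K))/3 = ((2*K)*(2*K))/3 = (4*K²)/3 = 4*K²/3)
O(Z) = 193*Z (O(Z) = (((4/3)*6²)*4)*Z + Z = (((4/3)*36)*4)*Z + Z = (48*4)*Z + Z = 192*Z + Z = 193*Z)
(-83313 + (184621 + 235982))/(((O(6/8)*46)*31)) = (-83313 + (184621 + 235982))/((((193*(6/8))*46)*31)) = (-83313 + 420603)/((((193*(6*(⅛)))*46)*31)) = 337290/((((193*(¾))*46)*31)) = 337290/((((579/4)*46)*31)) = 337290/(((13317/2)*31)) = 337290/(412827/2) = 337290*(2/412827) = 224860/137609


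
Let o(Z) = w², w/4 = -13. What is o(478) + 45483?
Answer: 48187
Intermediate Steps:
w = -52 (w = 4*(-13) = -52)
o(Z) = 2704 (o(Z) = (-52)² = 2704)
o(478) + 45483 = 2704 + 45483 = 48187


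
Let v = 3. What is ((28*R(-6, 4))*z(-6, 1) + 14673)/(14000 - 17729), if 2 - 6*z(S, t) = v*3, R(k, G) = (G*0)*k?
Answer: -4891/1243 ≈ -3.9348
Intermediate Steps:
R(k, G) = 0 (R(k, G) = 0*k = 0)
z(S, t) = -7/6 (z(S, t) = 1/3 - 3/2 = -7/6)
((28*R(-6, 4))*z(-6, 1) + 14673)/(14000 - 17729) = ((28*0)*(-7/6) + 14673)/(14000 - 17729) = (0*(-7/6) + 14673)/(-3729) = (0 + 14673)*(-1/3729) = 14673*(-1/3729) = -4891/1243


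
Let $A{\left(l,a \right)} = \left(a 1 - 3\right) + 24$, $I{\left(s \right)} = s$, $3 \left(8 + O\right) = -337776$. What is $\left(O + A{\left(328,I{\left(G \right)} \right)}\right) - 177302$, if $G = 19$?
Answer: $-289862$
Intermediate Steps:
$O = -112600$ ($O = -8 + \frac{1}{3} \left(-337776\right) = -8 - 112592 = -112600$)
$A{\left(l,a \right)} = 21 + a$ ($A{\left(l,a \right)} = \left(a - 3\right) + 24 = \left(-3 + a\right) + 24 = 21 + a$)
$\left(O + A{\left(328,I{\left(G \right)} \right)}\right) - 177302 = \left(-112600 + \left(21 + 19\right)\right) - 177302 = \left(-112600 + 40\right) - 177302 = -112560 - 177302 = -289862$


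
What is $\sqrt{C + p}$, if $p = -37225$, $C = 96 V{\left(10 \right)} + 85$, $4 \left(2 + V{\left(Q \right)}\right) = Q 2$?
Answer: $2 i \sqrt{9213} \approx 191.97 i$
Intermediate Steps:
$V{\left(Q \right)} = -2 + \frac{Q}{2}$ ($V{\left(Q \right)} = -2 + \frac{Q 2}{4} = -2 + \frac{2 Q}{4} = -2 + \frac{Q}{2}$)
$C = 373$ ($C = 96 \left(-2 + \frac{1}{2} \cdot 10\right) + 85 = 96 \left(-2 + 5\right) + 85 = 96 \cdot 3 + 85 = 288 + 85 = 373$)
$\sqrt{C + p} = \sqrt{373 - 37225} = \sqrt{-36852} = 2 i \sqrt{9213}$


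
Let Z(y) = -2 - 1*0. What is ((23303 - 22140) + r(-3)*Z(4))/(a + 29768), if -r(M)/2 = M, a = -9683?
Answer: 1151/20085 ≈ 0.057306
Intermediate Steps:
r(M) = -2*M
Z(y) = -2 (Z(y) = -2 + 0 = -2)
((23303 - 22140) + r(-3)*Z(4))/(a + 29768) = ((23303 - 22140) - 2*(-3)*(-2))/(-9683 + 29768) = (1163 + 6*(-2))/20085 = (1163 - 12)*(1/20085) = 1151*(1/20085) = 1151/20085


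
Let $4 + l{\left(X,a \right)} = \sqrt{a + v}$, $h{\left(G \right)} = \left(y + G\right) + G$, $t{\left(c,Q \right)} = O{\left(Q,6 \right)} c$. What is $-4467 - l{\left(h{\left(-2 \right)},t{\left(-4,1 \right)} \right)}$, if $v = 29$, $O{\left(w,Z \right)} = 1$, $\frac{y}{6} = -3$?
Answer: $-4468$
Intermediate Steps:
$y = -18$ ($y = 6 \left(-3\right) = -18$)
$t{\left(c,Q \right)} = c$ ($t{\left(c,Q \right)} = 1 c = c$)
$h{\left(G \right)} = -18 + 2 G$ ($h{\left(G \right)} = \left(-18 + G\right) + G = -18 + 2 G$)
$l{\left(X,a \right)} = -4 + \sqrt{29 + a}$ ($l{\left(X,a \right)} = -4 + \sqrt{a + 29} = -4 + \sqrt{29 + a}$)
$-4467 - l{\left(h{\left(-2 \right)},t{\left(-4,1 \right)} \right)} = -4467 - \left(-4 + \sqrt{29 - 4}\right) = -4467 - \left(-4 + \sqrt{25}\right) = -4467 - \left(-4 + 5\right) = -4467 - 1 = -4468$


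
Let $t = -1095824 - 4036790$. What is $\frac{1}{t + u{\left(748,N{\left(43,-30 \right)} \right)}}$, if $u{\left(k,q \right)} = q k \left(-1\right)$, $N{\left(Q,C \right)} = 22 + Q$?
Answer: $- \frac{1}{5181234} \approx -1.93 \cdot 10^{-7}$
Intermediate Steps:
$u{\left(k,q \right)} = - k q$ ($u{\left(k,q \right)} = k q \left(-1\right) = - k q$)
$t = -5132614$ ($t = -1095824 - 4036790 = -5132614$)
$\frac{1}{t + u{\left(748,N{\left(43,-30 \right)} \right)}} = \frac{1}{-5132614 - 748 \left(22 + 43\right)} = \frac{1}{-5132614 - 748 \cdot 65} = \frac{1}{-5132614 - 48620} = \frac{1}{-5181234} = - \frac{1}{5181234}$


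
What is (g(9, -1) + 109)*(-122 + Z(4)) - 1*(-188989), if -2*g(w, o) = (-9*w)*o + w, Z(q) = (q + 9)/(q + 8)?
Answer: 543751/3 ≈ 1.8125e+5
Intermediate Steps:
Z(q) = (9 + q)/(8 + q)
g(w, o) = -w/2 + 9*o*w/2 (g(w, o) = -((-9*w)*o + w)/2 = -(-9*o*w + w)/2 = -(w - 9*o*w)/2 = -w/2 + 9*o*w/2)
(g(9, -1) + 109)*(-122 + Z(4)) - 1*(-188989) = ((½)*9*(-1 + 9*(-1)) + 109)*(-122 + (9 + 4)/(8 + 4)) - 1*(-188989) = ((½)*9*(-1 - 9) + 109)*(-122 + 13/12) + 188989 = ((½)*9*(-10) + 109)*(-122 + (1/12)*13) + 188989 = (-45 + 109)*(-122 + 13/12) + 188989 = 64*(-1451/12) + 188989 = -23216/3 + 188989 = 543751/3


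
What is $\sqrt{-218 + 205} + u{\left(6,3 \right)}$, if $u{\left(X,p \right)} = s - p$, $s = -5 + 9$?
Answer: $1 + i \sqrt{13} \approx 1.0 + 3.6056 i$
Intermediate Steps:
$s = 4$
$u{\left(X,p \right)} = 4 - p$
$\sqrt{-218 + 205} + u{\left(6,3 \right)} = \sqrt{-218 + 205} + \left(4 - 3\right) = \sqrt{-13} + \left(4 - 3\right) = i \sqrt{13} + 1 = 1 + i \sqrt{13}$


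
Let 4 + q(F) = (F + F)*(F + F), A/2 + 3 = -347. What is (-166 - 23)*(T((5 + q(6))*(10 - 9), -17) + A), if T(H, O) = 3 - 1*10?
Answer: 133623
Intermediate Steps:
A = -700 (A = -6 + 2*(-347) = -6 - 694 = -700)
q(F) = -4 + 4*F² (q(F) = -4 + (F + F)*(F + F) = -4 + (2*F)*(2*F) = -4 + 4*F²)
T(H, O) = -7 (T(H, O) = 3 - 10 = -7)
(-166 - 23)*(T((5 + q(6))*(10 - 9), -17) + A) = (-166 - 23)*(-7 - 700) = -189*(-707) = 133623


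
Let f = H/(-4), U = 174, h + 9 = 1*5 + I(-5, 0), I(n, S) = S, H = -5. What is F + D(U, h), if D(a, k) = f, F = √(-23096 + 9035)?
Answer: 5/4 + I*√14061 ≈ 1.25 + 118.58*I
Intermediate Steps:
F = I*√14061 (F = √(-14061) = I*√14061 ≈ 118.58*I)
h = -4 (h = -9 + (1*5 + 0) = -9 + (5 + 0) = -9 + 5 = -4)
f = 5/4 (f = -5/(-4) = -¼*(-5) = 5/4 ≈ 1.2500)
D(a, k) = 5/4
F + D(U, h) = I*√14061 + 5/4 = 5/4 + I*√14061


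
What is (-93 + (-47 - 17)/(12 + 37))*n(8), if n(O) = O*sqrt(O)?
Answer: -73936*sqrt(2)/49 ≈ -2133.9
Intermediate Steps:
n(O) = O**(3/2)
(-93 + (-47 - 17)/(12 + 37))*n(8) = (-93 + (-47 - 17)/(12 + 37))*8**(3/2) = (-93 - 64/49)*(16*sqrt(2)) = -73936*sqrt(2)/49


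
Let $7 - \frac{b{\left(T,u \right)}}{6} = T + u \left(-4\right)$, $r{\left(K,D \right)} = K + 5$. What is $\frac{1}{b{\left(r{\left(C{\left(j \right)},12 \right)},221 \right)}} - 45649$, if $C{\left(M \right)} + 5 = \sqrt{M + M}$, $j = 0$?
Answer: $- \frac{244039553}{5346} \approx -45649.0$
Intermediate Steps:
$C{\left(M \right)} = -5 + \sqrt{2} \sqrt{M}$ ($C{\left(M \right)} = -5 + \sqrt{M + M} = -5 + \sqrt{2 M} = -5 + \sqrt{2} \sqrt{M}$)
$r{\left(K,D \right)} = 5 + K$
$b{\left(T,u \right)} = 42 - 6 T + 24 u$ ($b{\left(T,u \right)} = 42 - 6 \left(T + u \left(-4\right)\right) = 42 - 6 \left(T - 4 u\right) = 42 - \left(- 24 u + 6 T\right) = 42 - 6 T + 24 u$)
$\frac{1}{b{\left(r{\left(C{\left(j \right)},12 \right)},221 \right)}} - 45649 = \frac{1}{42 - 6 \left(5 - \left(5 - \sqrt{2} \sqrt{0}\right)\right) + 24 \cdot 221} - 45649 = \frac{1}{42 - 6 \left(5 - \left(5 - \sqrt{2} \cdot 0\right)\right) + 5304} - 45649 = \frac{1}{42 - 6 \left(5 + \left(-5 + 0\right)\right) + 5304} - 45649 = \frac{1}{42 - 6 \left(5 - 5\right) + 5304} - 45649 = \frac{1}{42 - 0 + 5304} - 45649 = \frac{1}{42 + 0 + 5304} - 45649 = \frac{1}{5346} - 45649 = - \frac{244039553}{5346}$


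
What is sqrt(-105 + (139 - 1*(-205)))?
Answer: sqrt(239) ≈ 15.460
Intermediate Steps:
sqrt(-105 + (139 - 1*(-205))) = sqrt(-105 + (139 + 205)) = sqrt(-105 + 344) = sqrt(239)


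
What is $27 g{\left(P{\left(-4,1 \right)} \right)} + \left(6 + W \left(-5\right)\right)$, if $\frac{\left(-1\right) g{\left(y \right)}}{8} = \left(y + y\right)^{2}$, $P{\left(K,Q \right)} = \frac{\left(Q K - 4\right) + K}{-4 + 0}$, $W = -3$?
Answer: $-7755$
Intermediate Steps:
$P{\left(K,Q \right)} = 1 - \frac{K}{4} - \frac{K Q}{4}$ ($P{\left(K,Q \right)} = \frac{\left(K Q - 4\right) + K}{-4} = \left(\left(-4 + K Q\right) + K\right) \left(- \frac{1}{4}\right) = \left(-4 + K + K Q\right) \left(- \frac{1}{4}\right) = 1 - \frac{K}{4} - \frac{K Q}{4}$)
$g{\left(y \right)} = - 32 y^{2}$ ($g{\left(y \right)} = - 8 \left(y + y\right)^{2} = - 8 \left(2 y\right)^{2} = - 8 \cdot 4 y^{2} = - 32 y^{2}$)
$27 g{\left(P{\left(-4,1 \right)} \right)} + \left(6 + W \left(-5\right)\right) = 27 \left(- 32 \left(1 - -1 - \left(-1\right) 1\right)^{2}\right) + \left(6 - -15\right) = 27 \left(- 32 \left(1 + 1 + 1\right)^{2}\right) + \left(6 + 15\right) = 27 \left(- 32 \cdot 3^{2}\right) + 21 = 27 \left(\left(-32\right) 9\right) + 21 = 27 \left(-288\right) + 21 = -7776 + 21 = -7755$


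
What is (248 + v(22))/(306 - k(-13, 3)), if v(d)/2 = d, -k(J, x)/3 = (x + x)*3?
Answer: 73/90 ≈ 0.81111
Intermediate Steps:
k(J, x) = -18*x (k(J, x) = -3*(x + x)*3 = -3*2*x*3 = -18*x)
v(d) = 2*d
(248 + v(22))/(306 - k(-13, 3)) = (248 + 2*22)/(306 - (-18)*3) = (248 + 44)/(306 - 1*(-54)) = 292/(306 + 54) = 292/360 = 292*(1/360) = 73/90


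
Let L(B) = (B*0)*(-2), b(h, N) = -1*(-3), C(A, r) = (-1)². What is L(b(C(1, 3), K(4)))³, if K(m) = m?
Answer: 0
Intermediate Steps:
C(A, r) = 1
b(h, N) = 3
L(B) = 0 (L(B) = 0*(-2) = 0)
L(b(C(1, 3), K(4)))³ = 0³ = 0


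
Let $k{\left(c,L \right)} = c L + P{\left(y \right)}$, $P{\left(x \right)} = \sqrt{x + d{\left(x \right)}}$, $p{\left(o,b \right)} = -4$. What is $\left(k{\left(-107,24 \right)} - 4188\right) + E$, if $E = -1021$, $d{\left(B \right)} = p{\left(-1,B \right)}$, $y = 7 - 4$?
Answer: $-7777 + i \approx -7777.0 + 1.0 i$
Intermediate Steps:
$y = 3$ ($y = 7 - 4 = 3$)
$d{\left(B \right)} = -4$
$P{\left(x \right)} = \sqrt{-4 + x}$ ($P{\left(x \right)} = \sqrt{x - 4} = \sqrt{-4 + x}$)
$k{\left(c,L \right)} = i + L c$ ($k{\left(c,L \right)} = c L + \sqrt{-4 + 3} = L c + \sqrt{-1} = L c + i = i + L c$)
$\left(k{\left(-107,24 \right)} - 4188\right) + E = \left(\left(i + 24 \left(-107\right)\right) - 4188\right) - 1021 = \left(\left(i - 2568\right) - 4188\right) - 1021 = \left(\left(-2568 + i\right) - 4188\right) - 1021 = \left(-6756 + i\right) - 1021 = -7777 + i$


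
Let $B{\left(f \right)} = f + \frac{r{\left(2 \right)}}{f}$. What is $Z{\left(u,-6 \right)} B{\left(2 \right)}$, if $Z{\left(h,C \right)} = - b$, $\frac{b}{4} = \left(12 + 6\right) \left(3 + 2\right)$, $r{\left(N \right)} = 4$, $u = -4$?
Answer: $-1440$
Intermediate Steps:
$B{\left(f \right)} = f + \frac{4}{f}$
$b = 360$ ($b = 4 \left(12 + 6\right) \left(3 + 2\right) = 4 \cdot 18 \cdot 5 = 4 \cdot 90 = 360$)
$Z{\left(h,C \right)} = -360$ ($Z{\left(h,C \right)} = \left(-1\right) 360 = -360$)
$Z{\left(u,-6 \right)} B{\left(2 \right)} = - 360 \left(2 + \frac{4}{2}\right) = - 360 \left(2 + 4 \cdot \frac{1}{2}\right) = - 360 \left(2 + 2\right) = \left(-360\right) 4 = -1440$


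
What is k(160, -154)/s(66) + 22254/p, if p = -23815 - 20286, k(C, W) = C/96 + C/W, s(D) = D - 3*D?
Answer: -684963613/1344727692 ≈ -0.50937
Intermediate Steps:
s(D) = -2*D
k(C, W) = C/96 + C/W (k(C, W) = C*(1/96) + C/W = C/96 + C/W)
p = -44101
k(160, -154)/s(66) + 22254/p = ((1/96)*160 + 160/(-154))/((-2*66)) + 22254/(-44101) = (5/3 + 160*(-1/154))/(-132) + 22254*(-1/44101) = (5/3 - 80/77)*(-1/132) - 22254/44101 = (145/231)*(-1/132) - 22254/44101 = -145/30492 - 22254/44101 = -684963613/1344727692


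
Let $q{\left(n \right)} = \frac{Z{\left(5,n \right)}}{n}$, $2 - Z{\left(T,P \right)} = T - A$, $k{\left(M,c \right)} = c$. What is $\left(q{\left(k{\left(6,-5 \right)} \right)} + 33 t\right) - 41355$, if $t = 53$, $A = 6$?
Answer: $- \frac{198033}{5} \approx -39607.0$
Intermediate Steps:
$Z{\left(T,P \right)} = 8 - T$ ($Z{\left(T,P \right)} = 2 - \left(T - 6\right) = 2 - \left(-6 + T\right) = 8 - T$)
$q{\left(n \right)} = \frac{3}{n}$ ($q{\left(n \right)} = \frac{8 - 5}{n} = \frac{3}{n}$)
$\left(q{\left(k{\left(6,-5 \right)} \right)} + 33 t\right) - 41355 = \left(\frac{3}{-5} + 33 \cdot 53\right) - 41355 = \left(3 \left(- \frac{1}{5}\right) + 1749\right) - 41355 = \left(- \frac{3}{5} + 1749\right) - 41355 = \frac{8742}{5} - 41355 = - \frac{198033}{5}$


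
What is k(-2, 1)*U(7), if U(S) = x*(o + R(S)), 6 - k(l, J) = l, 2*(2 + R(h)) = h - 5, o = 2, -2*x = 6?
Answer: -24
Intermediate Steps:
x = -3 (x = -1/2*6 = -3)
R(h) = -9/2 + h/2 (R(h) = -2 + (h - 5)/2 = -2 + (-5 + h)/2 = -2 + (-5/2 + h/2) = -9/2 + h/2)
k(l, J) = 6 - l
U(S) = 15/2 - 3*S/2 (U(S) = -3*(2 + (-9/2 + S/2)) = -3*(-5/2 + S/2) = 15/2 - 3*S/2)
k(-2, 1)*U(7) = (6 - 1*(-2))*(15/2 - 3/2*7) = (6 + 2)*(15/2 - 21/2) = 8*(-3) = -24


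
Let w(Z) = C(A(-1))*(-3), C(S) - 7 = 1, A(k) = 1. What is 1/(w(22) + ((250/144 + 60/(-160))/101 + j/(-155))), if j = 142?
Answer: -563580/14034637 ≈ -0.040156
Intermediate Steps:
C(S) = 8 (C(S) = 7 + 1 = 8)
w(Z) = -24 (w(Z) = 8*(-3) = -24)
1/(w(22) + ((250/144 + 60/(-160))/101 + j/(-155))) = 1/(-24 + ((250/144 + 60/(-160))/101 + 142/(-155))) = 1/(-24 + ((250*(1/144) + 60*(-1/160))*(1/101) + 142*(-1/155))) = 1/(-24 + ((125/72 - 3/8)*(1/101) - 142/155)) = 1/(-24 + ((49/36)*(1/101) - 142/155)) = 1/(-24 + (49/3636 - 142/155)) = 1/(-24 - 508717/563580) = 1/(-14034637/563580) = -563580/14034637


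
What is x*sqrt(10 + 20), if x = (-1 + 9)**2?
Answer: 64*sqrt(30) ≈ 350.54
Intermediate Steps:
x = 64 (x = 8**2 = 64)
x*sqrt(10 + 20) = 64*sqrt(10 + 20) = 64*sqrt(30)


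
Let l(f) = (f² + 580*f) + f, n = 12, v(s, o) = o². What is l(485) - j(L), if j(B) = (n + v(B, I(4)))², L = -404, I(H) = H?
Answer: 516226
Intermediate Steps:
l(f) = f² + 581*f
j(B) = 784 (j(B) = (12 + 4²)² = (12 + 16)² = 28² = 784)
l(485) - j(L) = 485*(581 + 485) - 1*784 = 485*1066 - 784 = 517010 - 784 = 516226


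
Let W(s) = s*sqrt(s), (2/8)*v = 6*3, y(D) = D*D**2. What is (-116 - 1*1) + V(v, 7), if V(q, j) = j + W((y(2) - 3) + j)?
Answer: -110 + 24*sqrt(3) ≈ -68.431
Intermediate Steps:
y(D) = D**3
v = 72 (v = 4*(6*3) = 4*18 = 72)
W(s) = s**(3/2)
V(q, j) = j + (5 + j)**(3/2) (V(q, j) = j + ((2**3 - 3) + j)**(3/2) = j + ((8 - 3) + j)**(3/2) = j + (5 + j)**(3/2))
(-116 - 1*1) + V(v, 7) = (-116 - 1*1) + (7 + (5 + 7)**(3/2)) = (-116 - 1) + (7 + 12**(3/2)) = -117 + (7 + 24*sqrt(3)) = -110 + 24*sqrt(3)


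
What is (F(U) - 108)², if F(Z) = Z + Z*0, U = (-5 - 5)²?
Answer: 64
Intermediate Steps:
U = 100 (U = (-10)² = 100)
F(Z) = Z (F(Z) = Z + 0 = Z)
(F(U) - 108)² = (100 - 108)² = (-8)² = 64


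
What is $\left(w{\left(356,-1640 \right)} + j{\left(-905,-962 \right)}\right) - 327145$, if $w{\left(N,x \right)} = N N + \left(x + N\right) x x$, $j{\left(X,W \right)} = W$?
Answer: $-3453647771$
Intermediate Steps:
$w{\left(N,x \right)} = N^{2} + x^{2} \left(N + x\right)$ ($w{\left(N,x \right)} = N^{2} + \left(N + x\right) x x = N^{2} + x \left(N + x\right) x = N^{2} + x^{2} \left(N + x\right)$)
$\left(w{\left(356,-1640 \right)} + j{\left(-905,-962 \right)}\right) - 327145 = \left(\left(356^{2} + \left(-1640\right)^{3} + 356 \left(-1640\right)^{2}\right) - 962\right) - 327145 = \left(\left(126736 - 4410944000 + 356 \cdot 2689600\right) - 962\right) - 327145 = \left(\left(126736 - 4410944000 + 957497600\right) - 962\right) - 327145 = \left(-3453319664 - 962\right) - 327145 = -3453320626 - 327145 = -3453647771$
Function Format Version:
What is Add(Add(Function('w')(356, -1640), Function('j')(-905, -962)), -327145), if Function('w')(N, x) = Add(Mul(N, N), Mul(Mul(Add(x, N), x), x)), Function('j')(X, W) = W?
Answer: -3453647771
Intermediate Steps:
Function('w')(N, x) = Add(Pow(N, 2), Mul(Pow(x, 2), Add(N, x))) (Function('w')(N, x) = Add(Pow(N, 2), Mul(Mul(Add(N, x), x), x)) = Add(Pow(N, 2), Mul(Mul(x, Add(N, x)), x)) = Add(Pow(N, 2), Mul(Pow(x, 2), Add(N, x))))
Add(Add(Function('w')(356, -1640), Function('j')(-905, -962)), -327145) = Add(Add(Add(Pow(356, 2), Pow(-1640, 3), Mul(356, Pow(-1640, 2))), -962), -327145) = Add(Add(Add(126736, -4410944000, Mul(356, 2689600)), -962), -327145) = Add(Add(Add(126736, -4410944000, 957497600), -962), -327145) = Add(Add(-3453319664, -962), -327145) = Add(-3453320626, -327145) = -3453647771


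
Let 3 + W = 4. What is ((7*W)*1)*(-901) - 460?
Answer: -6767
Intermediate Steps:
W = 1 (W = -3 + 4 = 1)
((7*W)*1)*(-901) - 460 = ((7*1)*1)*(-901) - 460 = (7*1)*(-901) - 460 = 7*(-901) - 460 = -6307 - 460 = -6767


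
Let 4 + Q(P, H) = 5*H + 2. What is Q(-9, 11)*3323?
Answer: 176119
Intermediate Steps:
Q(P, H) = -2 + 5*H (Q(P, H) = -4 + (5*H + 2) = -4 + (2 + 5*H) = -2 + 5*H)
Q(-9, 11)*3323 = (-2 + 5*11)*3323 = (-2 + 55)*3323 = 53*3323 = 176119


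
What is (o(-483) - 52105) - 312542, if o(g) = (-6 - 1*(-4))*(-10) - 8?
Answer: -364635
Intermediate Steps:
o(g) = 12 (o(g) = (-6 + 4)*(-10) - 8 = -2*(-10) - 8 = 20 - 8 = 12)
(o(-483) - 52105) - 312542 = (12 - 52105) - 312542 = -52093 - 312542 = -364635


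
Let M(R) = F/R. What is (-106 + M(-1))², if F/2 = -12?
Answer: 6724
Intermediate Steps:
F = -24 (F = 2*(-12) = -24)
M(R) = -24/R
(-106 + M(-1))² = (-106 - 24/(-1))² = (-106 - 24*(-1))² = (-106 + 24)² = (-82)² = 6724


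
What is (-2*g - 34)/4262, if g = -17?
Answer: 0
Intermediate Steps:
(-2*g - 34)/4262 = (-2*(-17) - 34)/4262 = (34 - 34)*(1/4262) = 0*(1/4262) = 0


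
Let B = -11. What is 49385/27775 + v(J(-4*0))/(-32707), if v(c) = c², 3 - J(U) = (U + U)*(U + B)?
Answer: 322997044/181687385 ≈ 1.7778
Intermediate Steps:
J(U) = 3 - 2*U*(-11 + U) (J(U) = 3 - (U + U)*(U - 11) = 3 - 2*U*(-11 + U))
49385/27775 + v(J(-4*0))/(-32707) = 49385/27775 + (3 - 2*(-4*0)² + 22*(-4*0))²/(-32707) = 49385*(1/27775) + (3 - 2*0² + 22*0)²*(-1/32707) = 9877/5555 + (3 - 2*0 + 0)²*(-1/32707) = 9877/5555 + (3 + 0 + 0)²*(-1/32707) = 9877/5555 + 3²*(-1/32707) = 9877/5555 + 9*(-1/32707) = 9877/5555 - 9/32707 = 322997044/181687385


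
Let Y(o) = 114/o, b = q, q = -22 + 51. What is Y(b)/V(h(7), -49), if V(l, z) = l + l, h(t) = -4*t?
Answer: -57/812 ≈ -0.070197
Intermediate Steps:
q = 29
V(l, z) = 2*l
b = 29
Y(b)/V(h(7), -49) = (114/29)/((2*(-4*7))) = (114*(1/29))/((2*(-28))) = (114/29)/(-56) = (114/29)*(-1/56) = -57/812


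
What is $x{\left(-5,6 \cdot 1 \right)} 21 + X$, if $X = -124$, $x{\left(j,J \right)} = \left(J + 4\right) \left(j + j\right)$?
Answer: $-2224$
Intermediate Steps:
$x{\left(j,J \right)} = 2 j \left(4 + J\right)$ ($x{\left(j,J \right)} = \left(4 + J\right) 2 j = 2 j \left(4 + J\right)$)
$x{\left(-5,6 \cdot 1 \right)} 21 + X = 2 \left(-5\right) \left(4 + 6 \cdot 1\right) 21 - 124 = 2 \left(-5\right) \left(4 + 6\right) 21 - 124 = 2 \left(-5\right) 10 \cdot 21 - 124 = \left(-100\right) 21 - 124 = -2100 - 124 = -2224$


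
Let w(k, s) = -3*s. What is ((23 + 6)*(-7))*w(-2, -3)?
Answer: -1827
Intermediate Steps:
((23 + 6)*(-7))*w(-2, -3) = ((23 + 6)*(-7))*(-3*(-3)) = (29*(-7))*9 = -203*9 = -1827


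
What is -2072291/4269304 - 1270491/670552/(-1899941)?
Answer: -3173212082373664/6537419150727629 ≈ -0.48539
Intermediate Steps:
-2072291/4269304 - 1270491/670552/(-1899941) = -2072291*1/4269304 - 1270491*1/670552*(-1/1899941) = -159407/328408 - 1270491/670552*(-1/1899941) = -159407/328408 + 1270491/1274009237432 = -3173212082373664/6537419150727629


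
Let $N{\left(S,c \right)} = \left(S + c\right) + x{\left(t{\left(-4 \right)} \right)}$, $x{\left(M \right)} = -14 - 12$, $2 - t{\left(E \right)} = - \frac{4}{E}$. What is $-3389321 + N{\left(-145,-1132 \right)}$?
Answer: $-3390624$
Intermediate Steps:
$t{\left(E \right)} = 2 + \frac{4}{E}$ ($t{\left(E \right)} = 2 - - \frac{4}{E} = 2 + \frac{4}{E}$)
$x{\left(M \right)} = -26$
$N{\left(S,c \right)} = -26 + S + c$ ($N{\left(S,c \right)} = \left(S + c\right) - 26 = -26 + S + c$)
$-3389321 + N{\left(-145,-1132 \right)} = -3389321 - 1303 = -3390624$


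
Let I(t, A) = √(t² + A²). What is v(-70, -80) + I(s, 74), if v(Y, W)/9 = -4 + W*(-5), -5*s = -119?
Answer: 3564 + √151061/5 ≈ 3641.7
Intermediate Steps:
s = 119/5 (s = -⅕*(-119) = 119/5 ≈ 23.800)
I(t, A) = √(A² + t²)
v(Y, W) = -36 - 45*W (v(Y, W) = 9*(-4 + W*(-5)) = 9*(-4 - 5*W) = -36 - 45*W)
v(-70, -80) + I(s, 74) = (-36 - 45*(-80)) + √(74² + (119/5)²) = (-36 + 3600) + √(5476 + 14161/25) = 3564 + √(151061/25) = 3564 + √151061/5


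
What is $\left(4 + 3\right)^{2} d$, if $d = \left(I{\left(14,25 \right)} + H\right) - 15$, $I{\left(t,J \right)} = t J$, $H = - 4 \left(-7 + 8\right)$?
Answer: $16219$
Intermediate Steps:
$H = -4$ ($H = \left(-4\right) 1 = -4$)
$I{\left(t,J \right)} = J t$
$d = 331$ ($d = \left(25 \cdot 14 - 4\right) - 15 = \left(350 - 4\right) - 15 = 346 - 15 = 331$)
$\left(4 + 3\right)^{2} d = \left(4 + 3\right)^{2} \cdot 331 = 7^{2} \cdot 331 = 49 \cdot 331 = 16219$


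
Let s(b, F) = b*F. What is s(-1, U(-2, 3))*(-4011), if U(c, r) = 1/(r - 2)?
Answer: 4011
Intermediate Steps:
U(c, r) = 1/(-2 + r)
s(b, F) = F*b
s(-1, U(-2, 3))*(-4011) = (-1/(-2 + 3))*(-4011) = (-1/1)*(-4011) = (1*(-1))*(-4011) = -1*(-4011) = 4011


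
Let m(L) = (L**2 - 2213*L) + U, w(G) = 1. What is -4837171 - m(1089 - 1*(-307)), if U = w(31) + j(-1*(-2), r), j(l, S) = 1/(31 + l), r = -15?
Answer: -121989121/33 ≈ -3.6966e+6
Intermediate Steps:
U = 34/33 (U = 1 + 1/(31 - 1*(-2)) = 1 + 1/(31 + 2) = 1 + 1/33 = 34/33 ≈ 1.0303)
m(L) = 34/33 + L**2 - 2213*L (m(L) = (L**2 - 2213*L) + 34/33 = 34/33 + L**2 - 2213*L)
-4837171 - m(1089 - 1*(-307)) = -4837171 - (34/33 + (1089 - 1*(-307))**2 - 2213*(1089 - 1*(-307))) = -4837171 - (34/33 + (1089 + 307)**2 - 2213*(1089 + 307)) = -4837171 - (34/33 + 1396**2 - 2213*1396) = -4837171 - (34/33 + 1948816 - 3089348) = -4837171 - 1*(-37637522/33) = -4837171 + 37637522/33 = -121989121/33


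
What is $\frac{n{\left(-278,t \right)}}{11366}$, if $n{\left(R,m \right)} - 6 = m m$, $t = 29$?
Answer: $\frac{847}{11366} \approx 0.07452$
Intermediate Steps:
$n{\left(R,m \right)} = 6 + m^{2}$ ($n{\left(R,m \right)} = 6 + m m = 6 + m^{2}$)
$\frac{n{\left(-278,t \right)}}{11366} = \frac{6 + 29^{2}}{11366} = \left(6 + 841\right) \frac{1}{11366} = 847 \cdot \frac{1}{11366} = \frac{847}{11366}$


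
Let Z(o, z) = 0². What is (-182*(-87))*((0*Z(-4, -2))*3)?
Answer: 0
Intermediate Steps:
Z(o, z) = 0
(-182*(-87))*((0*Z(-4, -2))*3) = (-182*(-87))*((0*0)*3) = 15834*(0*3) = 15834*0 = 0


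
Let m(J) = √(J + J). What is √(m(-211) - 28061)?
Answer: √(-28061 + I*√422) ≈ 0.0613 + 167.51*I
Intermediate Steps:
m(J) = √2*√J (m(J) = √(2*J) = √2*√J)
√(m(-211) - 28061) = √(√2*√(-211) - 28061) = √(√2*(I*√211) - 28061) = √(I*√422 - 28061) = √(-28061 + I*√422)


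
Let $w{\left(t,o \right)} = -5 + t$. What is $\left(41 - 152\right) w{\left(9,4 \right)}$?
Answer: $-444$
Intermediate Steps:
$\left(41 - 152\right) w{\left(9,4 \right)} = \left(41 - 152\right) \left(-5 + 9\right) = \left(-111\right) 4 = -444$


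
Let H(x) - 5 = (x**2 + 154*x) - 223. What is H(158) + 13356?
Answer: 62434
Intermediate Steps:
H(x) = -218 + x**2 + 154*x (H(x) = 5 + ((x**2 + 154*x) - 223) = 5 + (-223 + x**2 + 154*x) = -218 + x**2 + 154*x)
H(158) + 13356 = (-218 + 158**2 + 154*158) + 13356 = (-218 + 24964 + 24332) + 13356 = 49078 + 13356 = 62434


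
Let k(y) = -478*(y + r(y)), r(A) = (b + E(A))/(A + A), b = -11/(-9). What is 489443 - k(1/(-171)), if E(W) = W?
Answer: 75193523/171 ≈ 4.3973e+5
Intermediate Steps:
b = 11/9 (b = -11*(-⅑) = 11/9 ≈ 1.2222)
r(A) = (11/9 + A)/(2*A) (r(A) = (11/9 + A)/(A + A) = (11/9 + A)/((2*A)) = (11/9 + A)*(1/(2*A)) = (11/9 + A)/(2*A))
k(y) = -478*y - 239*(11 + 9*y)/(9*y) (k(y) = -478*(y + (11 + 9*y)/(18*y)) = -478*y - 239*(11 + 9*y)/(9*y))
489443 - k(1/(-171)) = 489443 - (-239 - 478/(-171) - 2629/(9*(1/(-171)))) = 489443 - (-239 - 478*(-1/171) - 2629/(9*(-1/171))) = 489443 - (-239 + 478/171 - 2629/9*(-171)) = 489443 - (-239 + 478/171 + 49951) = 489443 - 1*8501230/171 = 489443 - 8501230/171 = 75193523/171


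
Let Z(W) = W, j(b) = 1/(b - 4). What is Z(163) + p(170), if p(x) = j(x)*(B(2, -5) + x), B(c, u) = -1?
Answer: 27227/166 ≈ 164.02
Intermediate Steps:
j(b) = 1/(-4 + b)
p(x) = (-1 + x)/(-4 + x)
Z(163) + p(170) = 163 + (-1 + 170)/(-4 + 170) = 163 + 169/166 = 27227/166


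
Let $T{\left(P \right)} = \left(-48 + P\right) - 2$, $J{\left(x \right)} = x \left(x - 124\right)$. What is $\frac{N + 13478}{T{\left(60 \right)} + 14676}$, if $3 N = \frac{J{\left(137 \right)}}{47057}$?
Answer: $\frac{1902704519}{2073237306} \approx 0.91775$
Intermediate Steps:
$J{\left(x \right)} = x \left(-124 + x\right)$
$T{\left(P \right)} = -50 + P$
$N = \frac{1781}{141171}$ ($N = \frac{137 \left(-124 + 137\right) \frac{1}{47057}}{3} = \frac{137 \cdot 13 \cdot \frac{1}{47057}}{3} = \frac{1781 \cdot \frac{1}{47057}}{3} = \frac{1}{3} \cdot \frac{1781}{47057} = \frac{1781}{141171} \approx 0.012616$)
$\frac{N + 13478}{T{\left(60 \right)} + 14676} = \frac{\frac{1781}{141171} + 13478}{\left(-50 + 60\right) + 14676} = \frac{1902704519}{141171 \left(10 + 14676\right)} = \frac{1902704519}{141171 \cdot 14686} = \frac{1902704519}{141171} \cdot \frac{1}{14686} = \frac{1902704519}{2073237306}$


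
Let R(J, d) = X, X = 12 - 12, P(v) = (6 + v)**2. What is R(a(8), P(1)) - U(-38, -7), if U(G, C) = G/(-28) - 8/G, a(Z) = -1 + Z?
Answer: -417/266 ≈ -1.5677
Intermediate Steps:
X = 0
U(G, C) = -8/G - G/28 (U(G, C) = G*(-1/28) - 8/G = -G/28 - 8/G = -8/G - G/28)
R(J, d) = 0
R(a(8), P(1)) - U(-38, -7) = 0 - (-8/(-38) - 1/28*(-38)) = 0 - (-8*(-1/38) + 19/14) = 0 - (4/19 + 19/14) = 0 - 1*417/266 = 0 - 417/266 = -417/266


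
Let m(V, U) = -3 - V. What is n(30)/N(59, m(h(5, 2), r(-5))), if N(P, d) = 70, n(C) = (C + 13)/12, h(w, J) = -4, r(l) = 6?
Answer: 43/840 ≈ 0.051190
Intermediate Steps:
n(C) = 13/12 + C/12 (n(C) = (13 + C)*(1/12) = 13/12 + C/12)
n(30)/N(59, m(h(5, 2), r(-5))) = (13/12 + (1/12)*30)/70 = (13/12 + 5/2)*(1/70) = (43/12)*(1/70) = 43/840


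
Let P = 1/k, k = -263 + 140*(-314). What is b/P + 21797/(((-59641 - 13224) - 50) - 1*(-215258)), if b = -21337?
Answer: 134312883513590/142343 ≈ 9.4359e+8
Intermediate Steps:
k = -44223 (k = -263 - 43960 = -44223)
P = -1/44223 (P = 1/(-44223) = -1/44223 ≈ -2.2613e-5)
b/P + 21797/(((-59641 - 13224) - 50) - 1*(-215258)) = -21337/(-1/44223) + 21797/(((-59641 - 13224) - 50) - 1*(-215258)) = -21337*(-44223) + 21797/((-72865 - 50) + 215258) = 943586151 + 21797/(-72915 + 215258) = 943586151 + 21797/142343 = 134312883513590/142343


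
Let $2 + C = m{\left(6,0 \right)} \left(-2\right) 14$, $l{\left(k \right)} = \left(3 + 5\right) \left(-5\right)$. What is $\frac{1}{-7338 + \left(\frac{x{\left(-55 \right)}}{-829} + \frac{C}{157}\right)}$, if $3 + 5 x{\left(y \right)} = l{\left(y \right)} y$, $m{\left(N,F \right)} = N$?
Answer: $- \frac{650765}{4776363149} \approx -0.00013625$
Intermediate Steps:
$l{\left(k \right)} = -40$ ($l{\left(k \right)} = 8 \left(-5\right) = -40$)
$x{\left(y \right)} = - \frac{3}{5} - 8 y$ ($x{\left(y \right)} = - \frac{3}{5} + \frac{\left(-40\right) y}{5} = - \frac{3}{5} - 8 y$)
$C = -170$ ($C = -2 + 6 \left(-2\right) 14 = -2 - 168 = -170$)
$\frac{1}{-7338 + \left(\frac{x{\left(-55 \right)}}{-829} + \frac{C}{157}\right)} = \frac{1}{-7338 - \left(\frac{170}{157} - \frac{- \frac{3}{5} - -440}{-829}\right)} = \frac{1}{-7338 - \left(\frac{170}{157} - \left(- \frac{3}{5} + 440\right) \left(- \frac{1}{829}\right)\right)} = \frac{1}{-7338 + \left(\frac{2197}{5} \left(- \frac{1}{829}\right) - \frac{170}{157}\right)} = \frac{1}{-7338 - \frac{1049579}{650765}} = \frac{1}{- \frac{4776363149}{650765}} = - \frac{650765}{4776363149}$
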